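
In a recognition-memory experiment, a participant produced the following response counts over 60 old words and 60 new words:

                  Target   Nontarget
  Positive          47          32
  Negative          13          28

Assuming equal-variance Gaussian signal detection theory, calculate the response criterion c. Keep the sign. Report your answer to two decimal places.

H = 47/60 = 0.7833
FA = 32/60 = 0.5333
z(0.7833) = 0.7834, z(0.5333) = 0.0836
c = −½·[z(H) + z(FA)] = −0.5 × (0.7834 + 0.0836) = -0.4335
c < 0: the participant has a liberal response bias.

c = -0.43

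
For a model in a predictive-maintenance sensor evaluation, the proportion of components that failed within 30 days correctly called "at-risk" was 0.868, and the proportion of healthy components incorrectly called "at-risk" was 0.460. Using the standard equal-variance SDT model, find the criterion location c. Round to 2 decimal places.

Φ⁻¹(H) = 1.1170
Φ⁻¹(FA) = -0.1004
c = −½·[z(H) + z(FA)] = −0.5 × (1.1170 + (-0.1004)) = -0.5083
c < 0: the model has a liberal response bias.

c = -0.51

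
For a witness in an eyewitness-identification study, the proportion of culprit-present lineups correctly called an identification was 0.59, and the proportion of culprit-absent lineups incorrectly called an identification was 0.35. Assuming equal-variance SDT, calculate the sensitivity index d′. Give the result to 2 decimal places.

Φ⁻¹(0.59) = 0.2275, Φ⁻¹(0.35) = -0.3853
d' = z(H) − z(FA) = 0.2275 − (-0.3853) = 0.6128

d′ = 0.61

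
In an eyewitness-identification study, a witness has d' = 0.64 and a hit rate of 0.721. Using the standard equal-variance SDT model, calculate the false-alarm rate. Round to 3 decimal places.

false-alarm rate = 0.478

z(hit rate) = z(0.721) = 0.5858
z(FA) = z(H) − d' = 0.5858 − 0.64 = -0.0542
false-alarm rate = Φ(-0.0542) = 0.4784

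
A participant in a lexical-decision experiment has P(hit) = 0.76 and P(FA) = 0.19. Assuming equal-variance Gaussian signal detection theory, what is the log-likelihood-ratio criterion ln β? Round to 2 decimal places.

ln β = 0.14

Φ⁻¹(0.76) = 0.706, Φ⁻¹(0.19) = -0.878
ln β = −½·[z(H)² − z(FA)²] = −0.5 × (0.498 − 0.771) = 0.1365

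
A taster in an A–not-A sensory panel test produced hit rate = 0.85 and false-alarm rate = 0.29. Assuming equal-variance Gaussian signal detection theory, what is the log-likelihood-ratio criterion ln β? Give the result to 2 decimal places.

z(0.85) = 1.036, z(0.29) = -0.553
ln β = −½·[z(H)² − z(FA)²] = −0.5 × (1.073 − 0.306) = -0.3835

ln β = -0.38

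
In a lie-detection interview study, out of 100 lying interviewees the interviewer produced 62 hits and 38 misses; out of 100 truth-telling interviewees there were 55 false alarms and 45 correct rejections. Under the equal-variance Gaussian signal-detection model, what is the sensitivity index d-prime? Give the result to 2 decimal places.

H = 62/100 = 0.6200
FA = 55/100 = 0.5500
Φ⁻¹(H) = Φ⁻¹(0.6200) = 0.305
Φ⁻¹(FA) = Φ⁻¹(0.5500) = 0.126
d' = z(H) − z(FA) = 0.305 − 0.126 = 0.179

d-prime = 0.18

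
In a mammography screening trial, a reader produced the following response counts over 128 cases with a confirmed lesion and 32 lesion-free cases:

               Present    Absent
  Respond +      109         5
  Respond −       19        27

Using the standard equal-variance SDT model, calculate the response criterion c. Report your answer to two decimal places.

c = -0.02

H = 109/128 = 0.8516
FA = 5/32 = 0.1562
z(H) = 1.0433
z(FA) = -1.0102
c = −½·[z(H) + z(FA)] = −0.5 × (1.0433 + (-1.0102)) = -0.01655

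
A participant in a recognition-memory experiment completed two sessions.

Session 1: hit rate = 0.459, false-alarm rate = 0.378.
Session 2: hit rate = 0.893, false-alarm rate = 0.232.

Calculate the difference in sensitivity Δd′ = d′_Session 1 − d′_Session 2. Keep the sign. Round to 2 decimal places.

Session 1: z(0.459) = -0.103, z(0.378) = -0.311, d' = 0.208
Session 2: z(0.893) = 1.243, z(0.232) = -0.732, d' = 1.975
Δd' = d'_Session 1 − d'_Session 2 = 0.208 − 1.975 = -1.767
Session 2 has the higher sensitivity.

Δd′ = -1.77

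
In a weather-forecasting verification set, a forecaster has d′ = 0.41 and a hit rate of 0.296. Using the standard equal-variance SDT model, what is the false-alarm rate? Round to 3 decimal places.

z(hit rate) = z(0.296) = -0.5359
z(FA) = z(H) − d' = -0.5359 − 0.41 = -0.9459
false-alarm rate = Φ(-0.9459) = 0.1721

false-alarm rate = 0.172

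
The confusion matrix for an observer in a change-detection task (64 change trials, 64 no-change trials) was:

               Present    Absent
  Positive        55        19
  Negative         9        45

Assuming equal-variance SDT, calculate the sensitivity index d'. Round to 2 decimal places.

H = 55/64 = 0.8594
FA = 19/64 = 0.2969
z(H) = z(0.8594) = 1.0776
z(FA) = z(0.2969) = -0.5333
d' = z(H) − z(FA) = 1.0776 − (-0.5333) = 1.6109

d' = 1.61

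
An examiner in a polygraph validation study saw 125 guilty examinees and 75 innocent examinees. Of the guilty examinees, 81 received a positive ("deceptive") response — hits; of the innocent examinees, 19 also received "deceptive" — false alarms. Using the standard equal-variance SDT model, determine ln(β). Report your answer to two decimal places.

H = 81/125 = 0.6480
FA = 19/75 = 0.2533
z(H) = z(0.6480) = 0.380
z(FA) = z(0.2533) = -0.664
ln β = −½·[z(H)² − z(FA)²] = −0.5 × (0.144 − 0.441) = 0.1485

ln β = 0.15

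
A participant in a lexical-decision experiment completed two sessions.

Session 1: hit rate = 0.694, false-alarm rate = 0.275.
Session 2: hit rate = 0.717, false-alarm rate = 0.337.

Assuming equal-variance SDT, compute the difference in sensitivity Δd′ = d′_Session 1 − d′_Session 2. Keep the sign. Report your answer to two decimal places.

Session 1: z(0.694) = 0.507, z(0.275) = -0.598, d' = 1.105
Session 2: z(0.717) = 0.574, z(0.337) = -0.421, d' = 0.995
Δd' = d'_Session 1 − d'_Session 2 = 1.105 − 0.995 = 0.110
Session 1 has the higher sensitivity.

Δd′ = 0.11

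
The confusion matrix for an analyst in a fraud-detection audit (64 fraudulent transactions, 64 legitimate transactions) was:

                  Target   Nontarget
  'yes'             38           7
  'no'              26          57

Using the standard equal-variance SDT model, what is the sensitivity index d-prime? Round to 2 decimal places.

d-prime = 1.47

H = 38/64 = 0.5938
FA = 7/64 = 0.1094
Φ⁻¹(0.5938) = 0.237, Φ⁻¹(0.1094) = -1.230
d' = z(H) − z(FA) = 0.237 − (-1.230) = 1.467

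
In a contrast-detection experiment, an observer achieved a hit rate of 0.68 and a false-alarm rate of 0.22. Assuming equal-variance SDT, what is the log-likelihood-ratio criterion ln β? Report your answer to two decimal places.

ln β = 0.19

Φ⁻¹(H) = 0.468
Φ⁻¹(FA) = -0.772
ln β = −½·[z(H)² − z(FA)²] = −0.5 × (0.219 − 0.596) = 0.1885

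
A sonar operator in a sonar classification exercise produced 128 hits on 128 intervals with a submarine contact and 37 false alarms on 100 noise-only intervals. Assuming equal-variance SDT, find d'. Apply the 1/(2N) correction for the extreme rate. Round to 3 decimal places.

d' = 2.992

The hit rate is 128/128 = 1, so apply the 1/(2N) correction: H → 1 − 1/(2·128) = 0.99609.
z(H) = z(0.99609) = 2.6597
z(FA) = z(0.37000) = -0.3319
d' = 2.6597 − (-0.3319) = 2.9916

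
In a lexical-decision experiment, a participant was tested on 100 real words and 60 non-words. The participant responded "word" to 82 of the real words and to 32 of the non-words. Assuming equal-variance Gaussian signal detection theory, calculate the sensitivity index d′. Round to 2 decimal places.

H = 82/100 = 0.8200
FA = 32/60 = 0.5333
z(H) = 0.9154
z(FA) = 0.0836
d' = z(H) − z(FA) = 0.9154 − 0.0836 = 0.8318

d′ = 0.83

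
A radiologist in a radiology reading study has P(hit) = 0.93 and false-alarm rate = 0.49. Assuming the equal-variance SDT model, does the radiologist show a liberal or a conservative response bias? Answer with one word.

liberal

z(H) = 1.476, z(FA) = -0.025
c = −½·(z(H) + z(FA)) = -0.7255
c < 0 → liberal criterion (biased toward responding “yes”).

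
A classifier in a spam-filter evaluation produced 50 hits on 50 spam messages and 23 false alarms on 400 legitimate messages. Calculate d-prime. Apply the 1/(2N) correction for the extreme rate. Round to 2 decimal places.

d-prime = 3.90

The hit rate is 50/50 = 1, so apply the 1/(2N) correction: H → 1 − 1/(2·50) = 0.99000.
z(H) = z(0.99000) = 2.326
z(FA) = z(0.05750) = -1.576
d' = 2.326 − (-1.576) = 3.902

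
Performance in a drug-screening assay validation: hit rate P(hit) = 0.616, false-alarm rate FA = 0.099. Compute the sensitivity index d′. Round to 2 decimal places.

d′ = 1.58

z(0.616) = 0.2950, z(0.099) = -1.2873
d' = z(H) − z(FA) = 0.2950 − (-1.2873) = 1.5823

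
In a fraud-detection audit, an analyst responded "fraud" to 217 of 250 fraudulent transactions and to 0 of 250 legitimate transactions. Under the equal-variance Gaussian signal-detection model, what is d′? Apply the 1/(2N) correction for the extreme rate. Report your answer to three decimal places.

The false-alarm rate is 0/250 = 0, so apply the 1/(2N) correction: FA → 1/(2·250) = 0.00200.
z(H) = z(0.86800) = 1.1170
z(FA) = z(0.00200) = -2.8782
d' = 1.1170 − (-2.8782) = 3.9952

d′ = 3.995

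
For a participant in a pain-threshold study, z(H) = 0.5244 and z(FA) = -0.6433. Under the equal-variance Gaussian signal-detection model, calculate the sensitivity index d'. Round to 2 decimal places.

d' = z(H) − z(FA) = 0.5244 − (-0.6433) = 1.1677

d' = 1.17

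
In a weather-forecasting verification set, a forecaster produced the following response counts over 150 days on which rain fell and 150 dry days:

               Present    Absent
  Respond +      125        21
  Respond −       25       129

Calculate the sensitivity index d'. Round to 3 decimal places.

H = 125/150 = 0.8333
FA = 21/150 = 0.1400
Φ⁻¹(H) = Φ⁻¹(0.8333) = 0.9673
Φ⁻¹(FA) = Φ⁻¹(0.1400) = -1.0803
d' = z(H) − z(FA) = 0.9673 − (-1.0803) = 2.0476

d' = 2.048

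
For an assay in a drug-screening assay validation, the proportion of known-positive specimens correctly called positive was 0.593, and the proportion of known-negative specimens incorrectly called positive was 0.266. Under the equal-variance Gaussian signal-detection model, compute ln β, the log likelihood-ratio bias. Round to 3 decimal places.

Φ⁻¹(H) = Φ⁻¹(0.593) = 0.2353
Φ⁻¹(FA) = Φ⁻¹(0.266) = -0.6250
ln β = −½·[z(H)² − z(FA)²] = −0.5 × (0.0554 − 0.3906) = 0.1676

ln β = 0.168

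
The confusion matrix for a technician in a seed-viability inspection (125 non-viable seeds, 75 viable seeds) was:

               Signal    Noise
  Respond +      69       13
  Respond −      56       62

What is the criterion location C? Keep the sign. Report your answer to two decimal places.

C = 0.41

H = 69/125 = 0.5520
FA = 13/75 = 0.1733
z(H) = z(0.5520) = 0.131
z(FA) = z(0.1733) = -0.941
c = −½·[z(H) + z(FA)] = −0.5 × (0.131 + (-0.941)) = 0.405
c > 0: the technician has a conservative response bias.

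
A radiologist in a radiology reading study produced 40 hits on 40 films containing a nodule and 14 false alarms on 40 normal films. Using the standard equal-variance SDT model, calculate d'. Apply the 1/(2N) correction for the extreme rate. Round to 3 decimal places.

The hit rate is 40/40 = 1, so apply the 1/(2N) correction: H → 1 − 1/(2·40) = 0.98750.
z(H) = z(0.98750) = 2.2414
z(FA) = z(0.35000) = -0.3853
d' = 2.2414 − (-0.3853) = 2.6267

d' = 2.627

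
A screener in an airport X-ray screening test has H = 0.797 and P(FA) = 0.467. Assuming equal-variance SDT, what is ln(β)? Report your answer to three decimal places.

ln β = -0.342

Φ⁻¹(H) = 0.8310
Φ⁻¹(FA) = -0.0828
ln β = −½·[z(H)² − z(FA)²] = −0.5 × (0.6906 − 0.0069) = -0.34185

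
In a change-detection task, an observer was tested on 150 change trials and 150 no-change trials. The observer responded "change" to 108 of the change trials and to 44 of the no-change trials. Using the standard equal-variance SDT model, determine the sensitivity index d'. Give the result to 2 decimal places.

H = 108/150 = 0.7200
FA = 44/150 = 0.2933
z(H) = z(0.7200) = 0.5828
z(FA) = z(0.2933) = -0.5438
d' = z(H) − z(FA) = 0.5828 − (-0.5438) = 1.1266

d' = 1.13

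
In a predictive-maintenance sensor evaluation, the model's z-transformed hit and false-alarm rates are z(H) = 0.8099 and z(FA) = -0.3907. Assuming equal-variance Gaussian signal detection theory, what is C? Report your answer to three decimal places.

C = -0.210

c = −½·[z(H) + z(FA)] = −½·(0.8099 + (-0.3907)) = -0.2096
c < 0: the model has a liberal response bias.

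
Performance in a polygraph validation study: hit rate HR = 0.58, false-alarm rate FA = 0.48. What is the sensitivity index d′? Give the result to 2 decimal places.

d′ = 0.25

Φ⁻¹(H) = 0.202
Φ⁻¹(FA) = -0.050
d' = z(H) − z(FA) = 0.202 − (-0.050) = 0.252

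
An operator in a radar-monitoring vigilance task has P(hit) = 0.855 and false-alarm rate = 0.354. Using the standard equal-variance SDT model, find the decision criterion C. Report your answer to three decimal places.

z(H) = 1.0581
z(FA) = -0.3745
c = −½·[z(H) + z(FA)] = −0.5 × (1.0581 + (-0.3745)) = -0.3418

C = -0.342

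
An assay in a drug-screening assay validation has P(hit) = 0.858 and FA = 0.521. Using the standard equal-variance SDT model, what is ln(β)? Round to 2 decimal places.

Φ⁻¹(0.858) = 1.071, Φ⁻¹(0.521) = 0.053
ln β = −½·[z(H)² − z(FA)²] = −0.5 × (1.147 − 0.003) = -0.572

ln β = -0.57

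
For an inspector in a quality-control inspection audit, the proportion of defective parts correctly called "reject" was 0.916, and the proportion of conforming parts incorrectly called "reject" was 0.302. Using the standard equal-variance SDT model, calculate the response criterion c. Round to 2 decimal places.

c = -0.43

z(H) = 1.379
z(FA) = -0.519
c = −½·[z(H) + z(FA)] = −0.5 × (1.379 + (-0.519)) = -0.430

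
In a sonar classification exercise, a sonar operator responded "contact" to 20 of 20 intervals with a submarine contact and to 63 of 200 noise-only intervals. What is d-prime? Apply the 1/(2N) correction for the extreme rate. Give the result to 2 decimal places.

The hit rate is 20/20 = 1, so apply the 1/(2N) correction: H → 1 − 1/(2·20) = 0.97500.
z(H) = z(0.97500) = 1.960
z(FA) = z(0.31500) = -0.482
d' = 1.960 − (-0.482) = 2.442

d-prime = 2.44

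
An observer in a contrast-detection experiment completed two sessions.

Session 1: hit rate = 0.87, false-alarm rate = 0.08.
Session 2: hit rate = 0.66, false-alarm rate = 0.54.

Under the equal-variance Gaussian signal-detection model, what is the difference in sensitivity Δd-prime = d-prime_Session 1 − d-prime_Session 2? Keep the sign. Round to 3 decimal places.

Session 1: z(0.87) = 1.1264, z(0.08) = -1.4051, d' = 2.5315
Session 2: z(0.66) = 0.4125, z(0.54) = 0.1004, d' = 0.3121
Δd' = d'_Session 1 − d'_Session 2 = 2.5315 − 0.3121 = 2.2194
Session 1 has the higher sensitivity.

Δd-prime = 2.219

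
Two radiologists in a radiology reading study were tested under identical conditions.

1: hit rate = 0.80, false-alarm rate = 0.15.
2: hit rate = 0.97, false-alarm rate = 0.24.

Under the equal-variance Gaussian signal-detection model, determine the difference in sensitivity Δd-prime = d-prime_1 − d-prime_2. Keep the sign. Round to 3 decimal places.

1: z(0.80) = 0.8416, z(0.15) = -1.0364, d' = 1.8780
2: z(0.97) = 1.8808, z(0.24) = -0.7063, d' = 2.5871
Δd' = d'_1 − d'_2 = 1.8780 − 2.5871 = -0.7091
2 has the higher sensitivity.

Δd-prime = -0.709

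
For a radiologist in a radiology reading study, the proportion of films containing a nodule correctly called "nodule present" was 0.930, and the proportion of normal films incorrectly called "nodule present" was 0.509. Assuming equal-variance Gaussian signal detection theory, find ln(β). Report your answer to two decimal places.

ln β = -1.09

Φ⁻¹(H) = Φ⁻¹(0.930) = 1.476
Φ⁻¹(FA) = Φ⁻¹(0.509) = 0.023
ln β = −½·[z(H)² − z(FA)²] = −0.5 × (2.179 − 0.001) = -1.089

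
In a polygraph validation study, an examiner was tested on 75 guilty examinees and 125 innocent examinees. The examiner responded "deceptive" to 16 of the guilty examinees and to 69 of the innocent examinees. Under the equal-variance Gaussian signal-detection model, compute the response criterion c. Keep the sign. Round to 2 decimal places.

H = 16/75 = 0.2133
FA = 69/125 = 0.5520
z(H) = z(0.2133) = -0.7950
z(FA) = z(0.5520) = 0.1307
c = −½·[z(H) + z(FA)] = −0.5 × (-0.7950 + 0.1307) = 0.33215
c > 0: the examiner has a conservative response bias.

c = 0.33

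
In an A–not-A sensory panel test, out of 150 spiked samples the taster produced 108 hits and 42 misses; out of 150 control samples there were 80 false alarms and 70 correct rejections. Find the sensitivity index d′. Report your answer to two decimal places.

H = 108/150 = 0.7200
FA = 80/150 = 0.5333
z(0.7200) = 0.5828, z(0.5333) = 0.0836
d' = z(H) − z(FA) = 0.5828 − 0.0836 = 0.4992

d′ = 0.50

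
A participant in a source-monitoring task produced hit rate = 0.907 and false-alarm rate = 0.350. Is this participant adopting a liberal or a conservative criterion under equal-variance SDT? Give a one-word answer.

liberal

z(H) = 1.323, z(FA) = -0.385
c = −½·(z(H) + z(FA)) = -0.469
c < 0 → liberal criterion (biased toward responding “yes”).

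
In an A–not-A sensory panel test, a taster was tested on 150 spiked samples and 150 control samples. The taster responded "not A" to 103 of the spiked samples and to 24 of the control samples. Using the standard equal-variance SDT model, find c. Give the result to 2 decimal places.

c = 0.25

H = 103/150 = 0.6867
FA = 24/150 = 0.1600
Φ⁻¹(0.6867) = 0.4865, Φ⁻¹(0.1600) = -0.9945
c = −½·[z(H) + z(FA)] = −0.5 × (0.4865 + (-0.9945)) = 0.2540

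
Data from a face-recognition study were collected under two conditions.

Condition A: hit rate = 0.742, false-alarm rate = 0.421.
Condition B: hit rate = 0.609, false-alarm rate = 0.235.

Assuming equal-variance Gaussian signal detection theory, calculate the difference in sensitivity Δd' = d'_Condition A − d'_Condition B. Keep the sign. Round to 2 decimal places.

Δd' = -0.15

Condition A: z(0.742) = 0.650, z(0.421) = -0.199, d' = 0.849
Condition B: z(0.609) = 0.277, z(0.235) = -0.722, d' = 0.999
Δd' = d'_Condition A − d'_Condition B = 0.849 − 0.999 = -0.150
Condition B has the higher sensitivity.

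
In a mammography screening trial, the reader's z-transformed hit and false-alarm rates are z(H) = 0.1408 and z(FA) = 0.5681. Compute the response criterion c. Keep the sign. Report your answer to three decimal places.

c = −½·[z(H) + z(FA)] = −½·(0.1408 + 0.5681) = -0.35445
c < 0: the reader has a liberal response bias.

c = -0.354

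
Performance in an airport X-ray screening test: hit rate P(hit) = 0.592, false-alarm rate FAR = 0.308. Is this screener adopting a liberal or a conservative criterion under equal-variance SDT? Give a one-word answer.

conservative

z(H) = 0.233, z(FA) = -0.502
c = −½·(z(H) + z(FA)) = 0.1345
c > 0 → conservative criterion (biased toward responding “no”).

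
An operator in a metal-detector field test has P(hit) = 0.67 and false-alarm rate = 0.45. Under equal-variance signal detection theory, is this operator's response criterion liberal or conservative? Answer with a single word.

liberal

z(H) = 0.440, z(FA) = -0.126
c = −½·(z(H) + z(FA)) = -0.157
c < 0 → liberal criterion (biased toward responding “yes”).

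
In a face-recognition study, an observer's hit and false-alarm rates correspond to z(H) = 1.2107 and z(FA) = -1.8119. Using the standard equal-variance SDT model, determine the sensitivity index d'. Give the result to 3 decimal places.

d' = z(H) − z(FA) = 1.2107 − (-1.8119) = 3.0226

d' = 3.023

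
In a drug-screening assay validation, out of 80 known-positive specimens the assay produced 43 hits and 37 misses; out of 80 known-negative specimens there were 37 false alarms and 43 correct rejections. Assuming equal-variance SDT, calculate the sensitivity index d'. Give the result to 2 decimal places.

d' = 0.19

H = 43/80 = 0.5375
FA = 37/80 = 0.4625
z(0.5375) = 0.094, z(0.4625) = -0.094
d' = z(H) − z(FA) = 0.094 − (-0.094) = 0.188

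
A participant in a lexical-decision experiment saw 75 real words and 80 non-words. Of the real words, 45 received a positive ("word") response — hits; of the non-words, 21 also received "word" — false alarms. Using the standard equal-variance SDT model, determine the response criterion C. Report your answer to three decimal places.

H = 45/75 = 0.6000
FA = 21/80 = 0.2625
Φ⁻¹(H) = Φ⁻¹(0.6000) = 0.2533
Φ⁻¹(FA) = Φ⁻¹(0.2625) = -0.6357
c = −½·[z(H) + z(FA)] = −0.5 × (0.2533 + (-0.6357)) = 0.1912
c > 0: the participant has a conservative response bias.

C = 0.191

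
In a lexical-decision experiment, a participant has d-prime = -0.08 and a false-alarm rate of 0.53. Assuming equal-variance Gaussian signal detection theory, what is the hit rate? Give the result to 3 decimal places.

z(false-alarm rate) = z(0.53) = 0.0753
z(H) = z(FA) + d' = 0.0753 + (-0.08) = -0.0047
hit rate = Φ(-0.0047) = 0.4981

hit rate = 0.498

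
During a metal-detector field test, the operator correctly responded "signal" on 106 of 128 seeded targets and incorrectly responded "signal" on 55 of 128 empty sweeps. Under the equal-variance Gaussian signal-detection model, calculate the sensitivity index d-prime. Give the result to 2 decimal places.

d-prime = 1.12

H = 106/128 = 0.8281
FA = 55/128 = 0.4297
z(0.8281) = 0.947, z(0.4297) = -0.177
d' = z(H) − z(FA) = 0.947 − (-0.177) = 1.124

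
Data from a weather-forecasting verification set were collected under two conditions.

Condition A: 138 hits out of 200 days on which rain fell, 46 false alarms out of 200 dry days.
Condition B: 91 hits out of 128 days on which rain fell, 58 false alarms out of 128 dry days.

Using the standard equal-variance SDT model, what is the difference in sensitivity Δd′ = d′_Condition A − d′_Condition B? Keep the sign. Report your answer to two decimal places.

Δd′ = 0.56

Condition A: z(0.6900) = 0.496, z(0.2300) = -0.739, d' = 1.235
Condition B: z(0.7109) = 0.556, z(0.4531) = -0.118, d' = 0.674
Δd' = d'_Condition A − d'_Condition B = 1.235 − 0.674 = 0.561
Condition A has the higher sensitivity.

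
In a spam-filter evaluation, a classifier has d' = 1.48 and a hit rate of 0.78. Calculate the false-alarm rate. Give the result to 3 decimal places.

false-alarm rate = 0.240

z(hit rate) = z(0.78) = 0.7722
z(FA) = z(H) − d' = 0.7722 − 1.48 = -0.7078
false-alarm rate = Φ(-0.7078) = 0.2395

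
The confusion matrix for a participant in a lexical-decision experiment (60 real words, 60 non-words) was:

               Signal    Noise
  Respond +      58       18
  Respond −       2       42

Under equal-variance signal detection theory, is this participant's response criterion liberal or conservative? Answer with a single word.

z(H) = 1.834, z(FA) = -0.524
c = −½·(z(H) + z(FA)) = -0.655
c < 0 → liberal criterion (biased toward responding “yes”).

liberal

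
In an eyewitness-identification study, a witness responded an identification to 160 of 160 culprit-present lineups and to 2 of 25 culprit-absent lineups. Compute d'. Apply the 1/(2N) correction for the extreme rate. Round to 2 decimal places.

The hit rate is 160/160 = 1, so apply the 1/(2N) correction: H → 1 − 1/(2·160) = 0.99687.
z(H) = z(0.99687) = 2.734
z(FA) = z(0.08000) = -1.405
d' = 2.734 − (-1.405) = 4.139

d' = 4.14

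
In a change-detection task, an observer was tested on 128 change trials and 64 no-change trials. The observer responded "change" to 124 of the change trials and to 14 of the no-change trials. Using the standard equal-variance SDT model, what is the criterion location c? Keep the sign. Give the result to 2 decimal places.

H = 124/128 = 0.9688
FA = 14/64 = 0.2188
Φ⁻¹(H) = 1.8634
Φ⁻¹(FA) = -0.7763
c = −½·[z(H) + z(FA)] = −0.5 × (1.8634 + (-0.7763)) = -0.54355

c = -0.54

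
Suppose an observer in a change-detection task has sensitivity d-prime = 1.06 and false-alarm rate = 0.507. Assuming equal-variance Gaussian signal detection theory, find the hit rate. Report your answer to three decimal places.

z(false-alarm rate) = z(0.507) = 0.0175
z(H) = z(FA) + d' = 0.0175 + 1.06 = 1.0775
hit rate = Φ(1.0775) = 0.8594

hit rate = 0.859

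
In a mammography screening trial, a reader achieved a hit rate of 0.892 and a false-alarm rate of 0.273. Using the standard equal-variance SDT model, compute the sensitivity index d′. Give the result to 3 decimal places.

z(0.892) = 1.2372, z(0.273) = -0.6038
d' = z(H) − z(FA) = 1.2372 − (-0.6038) = 1.8410

d′ = 1.841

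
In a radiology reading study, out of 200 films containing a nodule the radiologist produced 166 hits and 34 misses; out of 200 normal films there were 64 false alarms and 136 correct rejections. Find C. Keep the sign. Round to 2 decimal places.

C = -0.24

H = 166/200 = 0.8300
FA = 64/200 = 0.3200
z(H) = 0.9542
z(FA) = -0.4677
c = −½·[z(H) + z(FA)] = −0.5 × (0.9542 + (-0.4677)) = -0.24325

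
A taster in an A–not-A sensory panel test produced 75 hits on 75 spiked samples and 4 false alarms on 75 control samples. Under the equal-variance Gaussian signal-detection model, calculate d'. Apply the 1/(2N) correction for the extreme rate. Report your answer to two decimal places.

The hit rate is 75/75 = 1, so apply the 1/(2N) correction: H → 1 − 1/(2·75) = 0.99333.
z(H) = z(0.99333) = 2.475
z(FA) = z(0.05333) = -1.613
d' = 2.475 − (-1.613) = 4.088

d' = 4.09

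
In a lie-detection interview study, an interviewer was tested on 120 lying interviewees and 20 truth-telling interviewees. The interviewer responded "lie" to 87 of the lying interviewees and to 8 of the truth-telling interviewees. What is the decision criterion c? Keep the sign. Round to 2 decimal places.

c = -0.17

H = 87/120 = 0.7250
FA = 8/20 = 0.4000
z(H) = 0.5978
z(FA) = -0.2533
c = −½·[z(H) + z(FA)] = −0.5 × (0.5978 + (-0.2533)) = -0.17225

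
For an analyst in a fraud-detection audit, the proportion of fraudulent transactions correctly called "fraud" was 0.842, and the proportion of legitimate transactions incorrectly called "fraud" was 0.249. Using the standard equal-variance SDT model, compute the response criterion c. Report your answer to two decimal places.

Φ⁻¹(0.842) = 1.0027, Φ⁻¹(0.249) = -0.6776
c = −½·[z(H) + z(FA)] = −0.5 × (1.0027 + (-0.6776)) = -0.16255

c = -0.16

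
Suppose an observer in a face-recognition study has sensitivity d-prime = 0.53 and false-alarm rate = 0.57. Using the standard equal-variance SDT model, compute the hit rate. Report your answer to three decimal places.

hit rate = 0.760

z(false-alarm rate) = z(0.57) = 0.1764
z(H) = z(FA) + d' = 0.1764 + 0.53 = 0.7064
hit rate = Φ(0.7064) = 0.7600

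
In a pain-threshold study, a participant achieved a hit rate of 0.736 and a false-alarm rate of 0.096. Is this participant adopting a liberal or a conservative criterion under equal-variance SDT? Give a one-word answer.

z(H) = 0.631, z(FA) = -1.305
c = −½·(z(H) + z(FA)) = 0.337
c > 0 → conservative criterion (biased toward responding “no”).

conservative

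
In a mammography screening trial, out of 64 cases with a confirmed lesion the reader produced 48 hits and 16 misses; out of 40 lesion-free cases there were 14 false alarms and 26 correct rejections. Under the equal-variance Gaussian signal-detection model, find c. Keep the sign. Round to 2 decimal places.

c = -0.14

H = 48/64 = 0.7500
FA = 14/40 = 0.3500
z(H) = z(0.7500) = 0.674
z(FA) = z(0.3500) = -0.385
c = −½·[z(H) + z(FA)] = −0.5 × (0.674 + (-0.385)) = -0.1445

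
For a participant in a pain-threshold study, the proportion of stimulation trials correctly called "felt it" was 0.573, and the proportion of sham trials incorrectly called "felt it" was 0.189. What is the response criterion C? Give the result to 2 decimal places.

C = 0.35

z(H) = z(0.573) = 0.184
z(FA) = z(0.189) = -0.882
c = −½·[z(H) + z(FA)] = −0.5 × (0.184 + (-0.882)) = 0.349
c > 0: the participant has a conservative response bias.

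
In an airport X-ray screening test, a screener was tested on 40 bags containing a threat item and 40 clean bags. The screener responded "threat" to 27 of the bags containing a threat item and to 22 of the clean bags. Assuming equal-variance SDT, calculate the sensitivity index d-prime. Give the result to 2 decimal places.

d-prime = 0.33

H = 27/40 = 0.6750
FA = 22/40 = 0.5500
Φ⁻¹(H) = Φ⁻¹(0.6750) = 0.454
Φ⁻¹(FA) = Φ⁻¹(0.5500) = 0.126
d' = z(H) − z(FA) = 0.454 − 0.126 = 0.328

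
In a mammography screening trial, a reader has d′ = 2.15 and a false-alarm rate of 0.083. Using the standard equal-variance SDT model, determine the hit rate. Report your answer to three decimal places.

z(false-alarm rate) = z(0.083) = -1.3852
z(H) = z(FA) + d' = -1.3852 + 2.15 = 0.7648
hit rate = Φ(0.7648) = 0.7778

hit rate = 0.778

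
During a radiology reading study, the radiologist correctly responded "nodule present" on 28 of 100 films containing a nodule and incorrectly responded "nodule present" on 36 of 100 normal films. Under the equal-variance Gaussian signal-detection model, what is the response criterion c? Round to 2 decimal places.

c = 0.47

H = 28/100 = 0.2800
FA = 36/100 = 0.3600
z(H) = -0.583
z(FA) = -0.358
c = −½·[z(H) + z(FA)] = −0.5 × (-0.583 + (-0.358)) = 0.4705
c > 0: the radiologist has a conservative response bias.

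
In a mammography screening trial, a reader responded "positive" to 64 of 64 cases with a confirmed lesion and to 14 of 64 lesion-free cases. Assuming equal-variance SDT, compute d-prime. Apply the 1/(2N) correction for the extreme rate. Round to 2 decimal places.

d-prime = 3.19

The hit rate is 64/64 = 1, so apply the 1/(2N) correction: H → 1 − 1/(2·64) = 0.99219.
z(H) = z(0.99219) = 2.418
z(FA) = z(0.21875) = -0.776
d' = 2.418 − (-0.776) = 3.194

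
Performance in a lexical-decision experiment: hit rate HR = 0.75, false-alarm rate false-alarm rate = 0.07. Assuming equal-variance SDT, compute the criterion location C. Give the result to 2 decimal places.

C = 0.40

z(H) = 0.6745
z(FA) = -1.4758
c = −½·[z(H) + z(FA)] = −0.5 × (0.6745 + (-1.4758)) = 0.40065
c > 0: the participant has a conservative response bias.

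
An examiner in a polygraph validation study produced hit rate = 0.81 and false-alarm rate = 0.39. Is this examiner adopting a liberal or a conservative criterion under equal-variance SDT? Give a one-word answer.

z(H) = 0.878, z(FA) = -0.279
c = −½·(z(H) + z(FA)) = -0.2995
c < 0 → liberal criterion (biased toward responding “yes”).

liberal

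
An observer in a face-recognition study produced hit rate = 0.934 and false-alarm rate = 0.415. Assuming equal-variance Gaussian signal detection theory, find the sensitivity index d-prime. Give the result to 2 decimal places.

z(H) = z(0.934) = 1.5063
z(FA) = z(0.415) = -0.2147
d' = z(H) − z(FA) = 1.5063 − (-0.2147) = 1.7210

d-prime = 1.72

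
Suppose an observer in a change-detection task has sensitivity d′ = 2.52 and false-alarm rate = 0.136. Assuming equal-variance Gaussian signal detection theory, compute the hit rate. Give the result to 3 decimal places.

hit rate = 0.922

z(false-alarm rate) = z(0.136) = -1.0985
z(H) = z(FA) + d' = -1.0985 + 2.52 = 1.4215
hit rate = Φ(1.4215) = 0.9224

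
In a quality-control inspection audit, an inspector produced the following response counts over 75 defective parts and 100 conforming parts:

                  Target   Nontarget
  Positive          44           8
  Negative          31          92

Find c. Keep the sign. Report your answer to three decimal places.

H = 44/75 = 0.5867
FA = 8/100 = 0.0800
z(0.5867) = 0.2191, z(0.0800) = -1.4051
c = −½·[z(H) + z(FA)] = −0.5 × (0.2191 + (-1.4051)) = 0.5930

c = 0.593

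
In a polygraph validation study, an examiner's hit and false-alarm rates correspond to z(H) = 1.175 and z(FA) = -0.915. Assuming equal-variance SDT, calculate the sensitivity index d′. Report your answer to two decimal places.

d' = z(H) − z(FA) = 1.175 − (-0.915) = 2.090

d′ = 2.09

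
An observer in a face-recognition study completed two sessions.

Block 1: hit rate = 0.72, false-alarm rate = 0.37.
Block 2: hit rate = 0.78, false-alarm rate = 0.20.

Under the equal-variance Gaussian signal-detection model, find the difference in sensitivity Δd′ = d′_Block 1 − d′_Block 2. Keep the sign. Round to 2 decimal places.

Δd′ = -0.70

Block 1: z(0.72) = 0.583, z(0.37) = -0.332, d' = 0.915
Block 2: z(0.78) = 0.772, z(0.20) = -0.842, d' = 1.614
Δd' = d'_Block 1 − d'_Block 2 = 0.915 − 1.614 = -0.699
Block 2 has the higher sensitivity.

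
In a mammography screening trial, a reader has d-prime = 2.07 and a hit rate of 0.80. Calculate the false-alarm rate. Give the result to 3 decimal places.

false-alarm rate = 0.110

z(hit rate) = z(0.80) = 0.8416
z(FA) = z(H) − d' = 0.8416 − 2.07 = -1.2284
false-alarm rate = Φ(-1.2284) = 0.1096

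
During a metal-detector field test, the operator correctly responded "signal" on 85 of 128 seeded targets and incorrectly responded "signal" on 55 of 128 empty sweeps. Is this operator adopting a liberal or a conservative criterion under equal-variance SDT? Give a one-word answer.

z(H) = 0.424, z(FA) = -0.177
c = −½·(z(H) + z(FA)) = -0.1235
c < 0 → liberal criterion (biased toward responding “yes”).

liberal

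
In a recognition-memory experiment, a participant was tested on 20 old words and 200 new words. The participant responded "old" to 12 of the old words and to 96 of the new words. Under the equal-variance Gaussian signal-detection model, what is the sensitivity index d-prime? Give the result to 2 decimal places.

H = 12/20 = 0.6000
FA = 96/200 = 0.4800
Φ⁻¹(H) = 0.253
Φ⁻¹(FA) = -0.050
d' = z(H) − z(FA) = 0.253 − (-0.050) = 0.303

d-prime = 0.30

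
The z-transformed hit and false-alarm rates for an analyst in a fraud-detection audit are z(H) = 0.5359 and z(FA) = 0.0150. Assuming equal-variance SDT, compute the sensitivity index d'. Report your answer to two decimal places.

d' = 0.52

d' = z(H) − z(FA) = 0.5359 − 0.0150 = 0.5209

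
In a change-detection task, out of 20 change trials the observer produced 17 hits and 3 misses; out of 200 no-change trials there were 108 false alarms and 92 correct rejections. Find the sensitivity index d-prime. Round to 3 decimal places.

d-prime = 0.936

H = 17/20 = 0.8500
FA = 108/200 = 0.5400
z(H) = z(0.8500) = 1.0364
z(FA) = z(0.5400) = 0.1004
d' = z(H) − z(FA) = 1.0364 − 0.1004 = 0.9360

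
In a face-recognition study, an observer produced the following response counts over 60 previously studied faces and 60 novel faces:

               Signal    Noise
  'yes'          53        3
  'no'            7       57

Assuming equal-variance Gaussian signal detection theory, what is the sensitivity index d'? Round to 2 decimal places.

d' = 2.84

H = 53/60 = 0.8833
FA = 3/60 = 0.0500
z(H) = z(0.8833) = 1.192
z(FA) = z(0.0500) = -1.645
d' = z(H) − z(FA) = 1.192 − (-1.645) = 2.837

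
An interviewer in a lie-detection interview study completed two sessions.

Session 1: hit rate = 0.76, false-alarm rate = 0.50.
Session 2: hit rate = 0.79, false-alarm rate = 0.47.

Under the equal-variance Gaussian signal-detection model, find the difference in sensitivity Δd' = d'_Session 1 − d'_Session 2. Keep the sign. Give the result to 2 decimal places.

Δd' = -0.18

Session 1: z(0.76) = 0.706, z(0.50) = 0.000, d' = 0.706
Session 2: z(0.79) = 0.806, z(0.47) = -0.075, d' = 0.881
Δd' = d'_Session 1 − d'_Session 2 = 0.706 − 0.881 = -0.175
Session 2 has the higher sensitivity.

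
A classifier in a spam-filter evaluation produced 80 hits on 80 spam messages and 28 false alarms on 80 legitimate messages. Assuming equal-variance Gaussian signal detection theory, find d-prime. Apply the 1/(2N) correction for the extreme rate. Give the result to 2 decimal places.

The hit rate is 80/80 = 1, so apply the 1/(2N) correction: H → 1 − 1/(2·80) = 0.99375.
z(H) = z(0.99375) = 2.498
z(FA) = z(0.35000) = -0.385
d' = 2.498 − (-0.385) = 2.883

d-prime = 2.88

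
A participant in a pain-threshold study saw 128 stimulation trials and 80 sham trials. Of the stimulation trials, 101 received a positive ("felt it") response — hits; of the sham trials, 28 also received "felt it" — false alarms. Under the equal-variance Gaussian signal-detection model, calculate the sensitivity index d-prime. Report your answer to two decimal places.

d-prime = 1.19

H = 101/128 = 0.7891
FA = 28/80 = 0.3500
z(H) = z(0.7891) = 0.8033
z(FA) = z(0.3500) = -0.3853
d' = z(H) − z(FA) = 0.8033 − (-0.3853) = 1.1886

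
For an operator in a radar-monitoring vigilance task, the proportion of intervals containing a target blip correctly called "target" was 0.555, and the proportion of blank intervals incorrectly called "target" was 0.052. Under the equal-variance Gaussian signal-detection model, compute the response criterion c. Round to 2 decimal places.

c = 0.74

z(H) = z(0.555) = 0.1383
z(FA) = z(0.052) = -1.6258
c = −½·[z(H) + z(FA)] = −0.5 × (0.1383 + (-1.6258)) = 0.74375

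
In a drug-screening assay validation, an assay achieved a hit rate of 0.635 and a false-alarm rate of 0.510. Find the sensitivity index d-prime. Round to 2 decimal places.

z(0.635) = 0.3451, z(0.510) = 0.0251
d' = z(H) − z(FA) = 0.3451 − 0.0251 = 0.3200

d-prime = 0.32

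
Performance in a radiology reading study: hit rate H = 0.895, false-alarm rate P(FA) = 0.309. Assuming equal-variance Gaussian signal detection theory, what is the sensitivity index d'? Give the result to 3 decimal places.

z(H) = z(0.895) = 1.2536
z(FA) = z(0.309) = -0.4987
d' = z(H) − z(FA) = 1.2536 − (-0.4987) = 1.7523

d' = 1.752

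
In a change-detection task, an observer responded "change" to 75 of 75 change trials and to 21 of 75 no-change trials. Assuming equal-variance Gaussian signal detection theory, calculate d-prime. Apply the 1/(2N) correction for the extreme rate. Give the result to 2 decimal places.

d-prime = 3.06

The hit rate is 75/75 = 1, so apply the 1/(2N) correction: H → 1 − 1/(2·75) = 0.99333.
z(H) = z(0.99333) = 2.475
z(FA) = z(0.28000) = -0.583
d' = 2.475 − (-0.583) = 3.058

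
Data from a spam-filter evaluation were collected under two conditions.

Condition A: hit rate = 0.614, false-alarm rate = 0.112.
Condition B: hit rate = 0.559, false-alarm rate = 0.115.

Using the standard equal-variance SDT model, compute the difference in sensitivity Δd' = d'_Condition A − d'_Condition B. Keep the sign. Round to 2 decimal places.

Δd' = 0.16

Condition A: z(0.614) = 0.290, z(0.112) = -1.216, d' = 1.506
Condition B: z(0.559) = 0.148, z(0.115) = -1.200, d' = 1.348
Δd' = d'_Condition A − d'_Condition B = 1.506 − 1.348 = 0.158
Condition A has the higher sensitivity.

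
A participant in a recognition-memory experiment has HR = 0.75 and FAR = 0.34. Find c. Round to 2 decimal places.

Φ⁻¹(H) = 0.674
Φ⁻¹(FA) = -0.412
c = −½·[z(H) + z(FA)] = −0.5 × (0.674 + (-0.412)) = -0.131

c = -0.13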